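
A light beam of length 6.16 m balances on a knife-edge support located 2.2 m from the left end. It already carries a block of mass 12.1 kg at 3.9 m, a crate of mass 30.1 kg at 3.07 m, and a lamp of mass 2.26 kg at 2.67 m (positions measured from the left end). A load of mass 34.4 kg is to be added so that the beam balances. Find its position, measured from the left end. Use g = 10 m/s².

Choose the knife-edge support (at 2.2 m from the left end) as the axis so the support reaction has zero arm there.
Block: 12.1 × 10 = 121 N down at 3.9 m → arm 1.7 m, τ = 121 × 1.7 = 205.7 N·m clockwise.
Crate: 30.1 × 10 = 301 N down at 3.07 m → arm 0.87 m, τ = 301 × 0.87 = 261.9 N·m clockwise.
Lamp: 2.26 × 10 = 22.6 N down at 2.67 m → arm 0.47 m, τ = 22.6 × 0.47 = 10.62 N·m clockwise.
Net moment of existing loads = 478.2 N·m clockwise.
The load weighs 34.4 × 10 = 344 N and must supply an equal counterclockwise moment, so its lever arm about the knife-edge support is 478.2 / 344 = 1.39 m.
That puts it at 2.2 − 1.39 = 0.81 m from the left end.

x ≈ 0.81 m from the left end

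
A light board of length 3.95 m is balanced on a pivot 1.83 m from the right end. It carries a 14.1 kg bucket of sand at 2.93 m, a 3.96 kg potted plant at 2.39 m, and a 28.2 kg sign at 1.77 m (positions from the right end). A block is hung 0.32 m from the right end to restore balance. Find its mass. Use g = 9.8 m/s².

m ≈ 10.6 kg

Choose the pivot (at 1.83 m from the right end) as the axis so the support reaction has zero arm there.
Bucket of sand: 14.1 × 9.8 = 138.2 N down at 2.93 m → arm 1.1 m, τ = 138.2 × 1.1 = 152 N·m counterclockwise.
Potted plant: 3.96 × 9.8 = 38.81 N down at 2.39 m → arm 0.56 m, τ = 38.81 × 0.56 = 21.73 N·m counterclockwise.
Sign: 28.2 × 9.8 = 276.4 N down at 1.77 m → arm 0.06 m, τ = 276.4 × 0.06 = 16.58 N·m clockwise.
Net moment of known loads = 157.1 N·m counterclockwise.
An unknown mass m at 0.32 m has arm 1.51 m; its moment is m·g·1.51 clockwise.
For rotational equilibrium, m × 9.8 × 1.51 = 157.1, so m = 157.1 / (9.8 × 1.51) = 10.6 kg.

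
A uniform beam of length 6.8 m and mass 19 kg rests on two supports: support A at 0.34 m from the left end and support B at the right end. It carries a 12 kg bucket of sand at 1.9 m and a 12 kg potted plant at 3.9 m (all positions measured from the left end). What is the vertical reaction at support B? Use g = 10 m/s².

R_B ≈ 185 N

Take moments about support A.
Beam weight: 19 × 10 = 190 N down at 3.4 m → arm 3.06 m, τ = 190 × 3.06 = 581.4 N·m clockwise.
Bucket of sand: 12 × 10 = 120 N down at 1.9 m → arm 1.56 m, τ = 120 × 1.56 = 187.2 N·m clockwise.
Potted plant: 12 × 10 = 120 N down at 3.9 m → arm 3.56 m, τ = 120 × 3.56 = 427.2 N·m clockwise.
Net load moment about support A = 1196 N·m clockwise.
Reaction R at support B is upward at 6.8 m, arm 6.46 m → moment R × 6.46 counterclockwise.
For rotational equilibrium, R × 6.46 = 1196, so R = 185 N.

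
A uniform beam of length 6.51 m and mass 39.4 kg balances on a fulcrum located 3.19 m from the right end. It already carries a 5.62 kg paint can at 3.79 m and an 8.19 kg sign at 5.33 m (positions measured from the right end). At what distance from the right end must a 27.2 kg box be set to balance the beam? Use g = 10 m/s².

x ≈ 2.33 m from the right end

Sum moments about the fulcrum (at 3.19 m from the right end) (the support reaction has zero arm there).
Beam weight: 39.4 × 10 = 394 N down at 3.255 m → arm 0.065 m, τ = 394 × 0.065 = 25.61 N·m counterclockwise.
Paint can: 5.62 × 10 = 56.2 N down at 3.79 m → arm 0.6 m, τ = 56.2 × 0.6 = 33.72 N·m counterclockwise.
Sign: 8.19 × 10 = 81.9 N down at 5.33 m → arm 2.14 m, τ = 81.9 × 2.14 = 175.3 N·m counterclockwise.
Net moment of existing loads = 234.6 N·m counterclockwise.
The box weighs 27.2 × 10 = 272 N and must supply an equal clockwise moment, so its lever arm about the fulcrum is 234.6 / 272 = 0.862 m.
That puts it at 3.19 − 0.862 = 2.33 m from the right end.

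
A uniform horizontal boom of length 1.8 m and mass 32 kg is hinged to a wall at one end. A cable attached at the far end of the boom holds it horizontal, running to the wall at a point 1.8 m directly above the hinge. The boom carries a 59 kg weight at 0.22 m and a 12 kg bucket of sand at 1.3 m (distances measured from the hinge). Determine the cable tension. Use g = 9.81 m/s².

T ≈ 442 N

Sum moments about the hinge (the unknown hinge reaction has zero arm there).
Beam weight: 32 × 9.81 = 313.9 N down at 0.9 m → arm 0.9 m, τ = 313.9 × 0.9 = 282.5 N·m clockwise.
Weight: 59 × 9.81 = 578.8 N down at 0.22 m → arm 0.22 m, τ = 578.8 × 0.22 = 127.3 N·m clockwise.
Bucket of sand: 12 × 9.81 = 117.7 N down at 1.3 m → arm 1.3 m, τ = 117.7 × 1.3 = 153 N·m clockwise.
Total clockwise load moment = 562.8 N·m.
The cable tension T acts at 1.8 m; only its component perpendicular to the boom, T sinθ, produces torque. sinθ = h/√(h²+d²) = 1.8/√(1.8²+1.8²) = 0.7071.
Balancing moments: T × 1.8 × 0.7071 = 562.8, giving T = 562.8 / 1.273 = 442 N.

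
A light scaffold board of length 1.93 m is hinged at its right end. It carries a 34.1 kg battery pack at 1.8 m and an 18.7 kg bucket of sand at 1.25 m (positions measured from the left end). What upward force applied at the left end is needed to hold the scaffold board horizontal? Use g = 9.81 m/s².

F ≈ 87.2 N

About the right end:
Battery pack: 34.1 × 9.81 = 334.5 N down at 1.8 m → arm 0.13 m, τ = 334.5 × 0.13 = 43.48 N·m counterclockwise.
Bucket of sand: 18.7 × 9.81 = 183.4 N down at 1.25 m → arm 0.68 m, τ = 183.4 × 0.68 = 124.7 N·m counterclockwise.
Net moment of the loads = 168.2 N·m counterclockwise.
The upward force F acts at the left end, arm 1.93 m, giving F × 1.93 clockwise.
Balancing moments: F × 1.93 = 168.2, giving F = 168.2 / 1.93 = 87.2 N.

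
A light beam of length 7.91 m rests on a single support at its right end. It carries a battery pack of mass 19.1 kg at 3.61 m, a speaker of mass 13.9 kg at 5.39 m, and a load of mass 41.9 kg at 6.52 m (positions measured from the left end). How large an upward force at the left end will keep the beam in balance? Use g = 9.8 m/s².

F ≈ 217 N

About the right end:
Battery pack: 19.1 × 9.8 = 187.2 N down at 3.61 m → arm 4.3 m, τ = 187.2 × 4.3 = 805 N·m counterclockwise.
Speaker: 13.9 × 9.8 = 136.2 N down at 5.39 m → arm 2.52 m, τ = 136.2 × 2.52 = 343.2 N·m counterclockwise.
Load: 41.9 × 9.8 = 410.6 N down at 6.52 m → arm 1.39 m, τ = 410.6 × 1.39 = 570.7 N·m counterclockwise.
Net moment of the loads = 1719 N·m counterclockwise.
The upward force F acts at the left end, arm 7.91 m, giving F × 7.91 clockwise.
Balancing moments: F × 7.91 = 1719, giving F = 1719 / 7.91 = 217 N.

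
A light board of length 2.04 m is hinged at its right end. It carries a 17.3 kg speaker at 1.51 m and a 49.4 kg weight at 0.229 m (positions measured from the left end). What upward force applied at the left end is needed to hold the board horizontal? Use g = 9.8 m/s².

Sum moments about the right end (the unknown pivot reaction has zero arm there).
Speaker: 17.3 × 9.8 = 169.5 N down at 1.51 m → arm 0.53 m, τ = 169.5 × 0.53 = 89.84 N·m counterclockwise.
Weight: 49.4 × 9.8 = 484.1 N down at 0.229 m → arm 1.811 m, τ = 484.1 × 1.811 = 876.7 N·m counterclockwise.
Net moment of the loads = 966.5 N·m counterclockwise.
The upward force F acts at the left end, arm 2.04 m, giving F × 2.04 clockwise.
Setting net torque to zero: F × 2.04 = 966.5 → F = 966.5 / 2.04 = 474 N.

F ≈ 474 N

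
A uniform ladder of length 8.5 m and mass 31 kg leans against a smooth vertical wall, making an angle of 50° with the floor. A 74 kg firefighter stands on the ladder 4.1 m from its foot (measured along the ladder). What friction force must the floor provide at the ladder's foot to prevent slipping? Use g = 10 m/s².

Take moments about the foot of the ladder.
Ladder weight 31×10 = 310 N acts at 4.25 m along the ladder; its horizontal arm is 4.25·cos50° = 2.732 m → τ = 846.9 N·m clockwise.
Firefighter: 74×10 = 740 N at 4.1 m → arm 2.635 m → τ = 1950 N·m clockwise.
Wall normal N acts horizontally at the top; its moment arm is the height L sinθ = 8.5·sin50° = 6.511 m, counterclockwise.
For rotational equilibrium, N × 6.511 = 2797, so N = 430 N.
ΣFx = 0: friction at the foot balances the wall's push, so f = N_wall = 430 N.

f ≈ 430 N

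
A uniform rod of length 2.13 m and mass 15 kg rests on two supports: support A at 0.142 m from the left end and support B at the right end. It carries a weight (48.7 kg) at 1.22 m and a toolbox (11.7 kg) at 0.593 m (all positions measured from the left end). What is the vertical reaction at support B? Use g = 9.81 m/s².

R_B ≈ 353 N

Take moments about support A.
Beam weight: 15 × 9.81 = 147.2 N down at 1.065 m → arm 0.923 m, τ = 147.2 × 0.923 = 135.9 N·m clockwise.
Weight: 48.7 × 9.81 = 477.7 N down at 1.22 m → arm 1.078 m, τ = 477.7 × 1.078 = 515 N·m clockwise.
Toolbox: 11.7 × 9.81 = 114.8 N down at 0.593 m → arm 0.451 m, τ = 114.8 × 0.451 = 51.77 N·m clockwise.
Net load moment about support A = 702.7 N·m clockwise.
Reaction R at support B is upward at 2.13 m, arm 1.988 m → moment R × 1.988 counterclockwise.
Balancing moments: R × 1.988 = 702.7, giving R = 353 N.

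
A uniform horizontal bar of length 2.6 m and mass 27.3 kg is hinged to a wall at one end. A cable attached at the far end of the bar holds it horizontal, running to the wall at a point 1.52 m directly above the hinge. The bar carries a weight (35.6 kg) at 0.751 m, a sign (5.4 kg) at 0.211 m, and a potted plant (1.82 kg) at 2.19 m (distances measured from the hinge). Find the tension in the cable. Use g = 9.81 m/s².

Sum moments about the hinge (the unknown hinge reaction has zero arm there).
Beam weight: 27.3 × 9.81 = 267.8 N down at 1.3 m → arm 1.3 m, τ = 267.8 × 1.3 = 348.1 N·m clockwise.
Weight: 35.6 × 9.81 = 349.2 N down at 0.751 m → arm 0.751 m, τ = 349.2 × 0.751 = 262.2 N·m clockwise.
Sign: 5.4 × 9.81 = 52.97 N down at 0.211 m → arm 0.211 m, τ = 52.97 × 0.211 = 11.18 N·m clockwise.
Potted plant: 1.82 × 9.81 = 17.85 N down at 2.19 m → arm 2.19 m, τ = 17.85 × 2.19 = 39.09 N·m clockwise.
Total clockwise load moment = 660.6 N·m.
The cable tension T acts at 2.6 m; only its component perpendicular to the bar, T sinθ, produces torque. sinθ = h/√(h²+d²) = 1.52/√(1.52²+2.6²) = 0.5047.
Balancing moments: T × 2.6 × 0.5047 = 660.6, giving T = 660.6 / 1.312 = 504 N.

T ≈ 504 N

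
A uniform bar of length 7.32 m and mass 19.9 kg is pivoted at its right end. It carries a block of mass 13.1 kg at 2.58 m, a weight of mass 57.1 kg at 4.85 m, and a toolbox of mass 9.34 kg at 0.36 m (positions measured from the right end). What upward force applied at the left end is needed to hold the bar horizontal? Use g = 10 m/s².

F ≈ 529 N

Choose the right end as the axis so the unknown pivot reaction has zero arm there.
Beam weight: 19.9 × 10 = 199 N down at 3.66 m → arm 3.66 m, τ = 199 × 3.66 = 728.3 N·m counterclockwise.
Block: 13.1 × 10 = 131 N down at 2.58 m → arm 2.58 m, τ = 131 × 2.58 = 338 N·m counterclockwise.
Weight: 57.1 × 10 = 571 N down at 4.85 m → arm 4.85 m, τ = 571 × 4.85 = 2769 N·m counterclockwise.
Toolbox: 9.34 × 10 = 93.4 N down at 0.36 m → arm 0.36 m, τ = 93.4 × 0.36 = 33.62 N·m counterclockwise.
Net moment of the loads = 3869 N·m counterclockwise.
The upward force F acts at the left end, arm 7.32 m, giving F × 7.32 clockwise.
Setting net torque to zero: F × 7.32 = 3869 → F = 3869 / 7.32 = 529 N.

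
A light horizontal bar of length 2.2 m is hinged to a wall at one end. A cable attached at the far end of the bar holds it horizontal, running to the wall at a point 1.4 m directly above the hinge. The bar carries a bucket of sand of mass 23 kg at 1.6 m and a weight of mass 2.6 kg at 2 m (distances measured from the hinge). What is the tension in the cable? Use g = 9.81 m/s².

Taking torques about the hinge:
Bucket of sand: 23 × 9.81 = 225.6 N down at 1.6 m → arm 1.6 m, τ = 225.6 × 1.6 = 361 N·m clockwise.
Weight: 2.6 × 9.81 = 25.51 N down at 2 m → arm 2 m, τ = 25.51 × 2 = 51.02 N·m clockwise.
Total clockwise load moment = 412 N·m.
The cable tension T acts at 2.2 m; only its component perpendicular to the bar, T sinθ, produces torque. sinθ = h/√(h²+d²) = 1.4/√(1.4²+2.2²) = 0.5369.
Balancing moments: T × 2.2 × 0.5369 = 412, giving T = 412 / 1.181 = 349 N.

T ≈ 349 N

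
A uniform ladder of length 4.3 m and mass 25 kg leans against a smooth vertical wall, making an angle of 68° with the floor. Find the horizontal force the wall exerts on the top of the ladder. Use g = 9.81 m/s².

N_wall ≈ 49.5 N

Choose the foot of the ladder as the axis so the floor normal and friction both act there and drop out.
Ladder weight 25×9.81 = 245.2 N acts at 2.15 m along the ladder; its horizontal arm is 2.15·cos68° = 0.8054 m → τ = 197.5 N·m clockwise.
Wall normal N acts horizontally at the top; its moment arm is the height L sinθ = 4.3·sin68° = 3.987 m, counterclockwise.
Στ = 0 ⇒ N × 3.987 = 197.5 ⇒ N = 49.5 N.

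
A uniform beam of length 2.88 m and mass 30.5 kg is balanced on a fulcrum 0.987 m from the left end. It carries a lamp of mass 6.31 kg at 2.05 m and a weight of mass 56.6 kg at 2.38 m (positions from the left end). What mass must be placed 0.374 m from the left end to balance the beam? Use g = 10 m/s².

About the fulcrum (at 0.987 m from the left end):
Beam weight: 30.5 × 10 = 305 N down at 1.44 m → arm 0.453 m, τ = 305 × 0.453 = 138.2 N·m clockwise.
Lamp: 6.31 × 10 = 63.1 N down at 2.05 m → arm 1.063 m, τ = 63.1 × 1.063 = 67.08 N·m clockwise.
Weight: 56.6 × 10 = 566 N down at 2.38 m → arm 1.393 m, τ = 566 × 1.393 = 788.4 N·m clockwise.
Net moment of known loads = 993.7 N·m clockwise.
An unknown mass m at 0.374 m has arm 0.613 m; its moment is m·g·0.613 counterclockwise.
Setting net torque to zero: m × 10 × 0.613 = 993.7 → m = 993.7 / (10 × 0.613) = 162 kg.

m ≈ 162 kg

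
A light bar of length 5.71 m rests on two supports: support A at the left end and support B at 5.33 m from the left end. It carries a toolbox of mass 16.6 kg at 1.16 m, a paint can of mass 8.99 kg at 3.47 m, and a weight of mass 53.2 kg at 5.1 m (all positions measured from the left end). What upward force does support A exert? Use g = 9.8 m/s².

About support B:
Toolbox: 16.6 × 9.8 = 162.7 N down at 1.16 m → arm 4.17 m, τ = 162.7 × 4.17 = 678.5 N·m counterclockwise.
Paint can: 8.99 × 9.8 = 88.1 N down at 3.47 m → arm 1.86 m, τ = 88.1 × 1.86 = 163.9 N·m counterclockwise.
Weight: 53.2 × 9.8 = 521.4 N down at 5.1 m → arm 0.23 m, τ = 521.4 × 0.23 = 119.9 N·m counterclockwise.
Net load moment about support B = 962.3 N·m counterclockwise.
Reaction R at support A is upward at 0 m, arm 5.33 m → moment R × 5.33 clockwise.
Setting net torque to zero: R × 5.33 = 962.3 → R = 181 N.

R_A ≈ 181 N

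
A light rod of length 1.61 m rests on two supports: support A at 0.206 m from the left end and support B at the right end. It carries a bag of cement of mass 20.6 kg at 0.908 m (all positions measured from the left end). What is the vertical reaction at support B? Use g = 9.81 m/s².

Take moments about support A.
Bag of cement: 20.6 × 9.81 = 202.1 N down at 0.908 m → arm 0.702 m, τ = 202.1 × 0.702 = 141.9 N·m clockwise.
Net load moment about support A = 141.9 N·m clockwise.
Reaction R at support B is upward at 1.61 m, arm 1.404 m → moment R × 1.404 counterclockwise.
Balancing moments: R × 1.404 = 141.9, giving R = 101 N.

R_B ≈ 101 N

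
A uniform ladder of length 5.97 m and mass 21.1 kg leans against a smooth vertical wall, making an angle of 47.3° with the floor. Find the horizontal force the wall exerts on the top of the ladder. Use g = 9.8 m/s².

N_wall ≈ 95.4 N

Taking torques about the foot of the ladder:
Ladder weight 21.1×9.8 = 206.8 N acts at 2.985 m along the ladder; its horizontal arm is 2.985·cos47.3° = 2.024 m → τ = 418.6 N·m clockwise.
Wall normal N acts horizontally at the top; its moment arm is the height L sinθ = 5.97·sin47.3° = 4.387 m, counterclockwise.
Στ = 0 ⇒ N × 4.387 = 418.6 ⇒ N = 95.4 N.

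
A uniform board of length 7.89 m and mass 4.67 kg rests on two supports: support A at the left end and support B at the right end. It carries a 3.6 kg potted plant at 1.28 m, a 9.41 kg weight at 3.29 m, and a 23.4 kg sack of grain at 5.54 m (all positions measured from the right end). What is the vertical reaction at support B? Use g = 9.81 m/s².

Taking torques about support A:
Beam weight: 4.67 × 9.81 = 45.81 N down at 3.945 m → arm 3.945 m, τ = 45.81 × 3.945 = 180.7 N·m clockwise.
Potted plant: 3.6 × 9.81 = 35.32 N down at 1.28 m → arm 6.61 m, τ = 35.32 × 6.61 = 233.5 N·m clockwise.
Weight: 9.41 × 9.81 = 92.31 N down at 3.29 m → arm 4.6 m, τ = 92.31 × 4.6 = 424.6 N·m clockwise.
Sack of grain: 23.4 × 9.81 = 229.6 N down at 5.54 m → arm 2.35 m, τ = 229.6 × 2.35 = 539.6 N·m clockwise.
Net load moment about support A = 1378 N·m clockwise.
Reaction R at support B is upward at 0 m, arm 7.89 m → moment R × 7.89 counterclockwise.
Setting net torque to zero: R × 7.89 = 1378 → R = 175 N.

R_B ≈ 175 N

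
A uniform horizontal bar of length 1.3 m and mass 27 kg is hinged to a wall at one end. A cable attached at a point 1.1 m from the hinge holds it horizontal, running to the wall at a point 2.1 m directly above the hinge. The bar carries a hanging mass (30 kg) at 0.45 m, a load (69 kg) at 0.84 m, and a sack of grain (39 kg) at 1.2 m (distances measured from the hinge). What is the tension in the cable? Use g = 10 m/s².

Sum moments about the hinge (the unknown hinge reaction has zero arm there).
Beam weight: 27 × 10 = 270 N down at 0.65 m → arm 0.65 m, τ = 270 × 0.65 = 175.5 N·m clockwise.
Hanging mass: 30 × 10 = 300 N down at 0.45 m → arm 0.45 m, τ = 300 × 0.45 = 135 N·m clockwise.
Load: 69 × 10 = 690 N down at 0.84 m → arm 0.84 m, τ = 690 × 0.84 = 579.6 N·m clockwise.
Sack of grain: 39 × 10 = 390 N down at 1.2 m → arm 1.2 m, τ = 390 × 1.2 = 468 N·m clockwise.
Total clockwise load moment = 1358 N·m.
The cable tension T acts at 1.1 m; only its component perpendicular to the bar, T sinθ, produces torque. sinθ = h/√(h²+d²) = 2.1/√(2.1²+1.1²) = 0.8858.
Balancing moments: T × 1.1 × 0.8858 = 1358, giving T = 1358 / 0.9744 = 1390 N.

T ≈ 1390 N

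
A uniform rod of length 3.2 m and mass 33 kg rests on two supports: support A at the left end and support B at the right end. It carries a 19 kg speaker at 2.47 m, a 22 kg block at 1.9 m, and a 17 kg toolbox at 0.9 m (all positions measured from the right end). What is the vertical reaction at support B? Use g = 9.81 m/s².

Take moments about support A.
Beam weight: 33 × 9.81 = 323.7 N down at 1.6 m → arm 1.6 m, τ = 323.7 × 1.6 = 517.9 N·m clockwise.
Speaker: 19 × 9.81 = 186.4 N down at 2.47 m → arm 0.73 m, τ = 186.4 × 0.73 = 136.1 N·m clockwise.
Block: 22 × 9.81 = 215.8 N down at 1.9 m → arm 1.3 m, τ = 215.8 × 1.3 = 280.5 N·m clockwise.
Toolbox: 17 × 9.81 = 166.8 N down at 0.9 m → arm 2.3 m, τ = 166.8 × 2.3 = 383.6 N·m clockwise.
Net load moment about support A = 1318 N·m clockwise.
Reaction R at support B is upward at 0 m, arm 3.2 m → moment R × 3.2 counterclockwise.
Setting net torque to zero: R × 3.2 = 1318 → R = 412 N.

R_B ≈ 412 N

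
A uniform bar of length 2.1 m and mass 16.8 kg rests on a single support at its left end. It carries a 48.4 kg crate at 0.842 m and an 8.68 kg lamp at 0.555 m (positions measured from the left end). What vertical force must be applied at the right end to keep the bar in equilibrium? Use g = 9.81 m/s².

Taking torques about the left end:
Beam weight: 16.8 × 9.81 = 164.8 N down at 1.05 m → arm 1.05 m, τ = 164.8 × 1.05 = 173 N·m clockwise.
Crate: 48.4 × 9.81 = 474.8 N down at 0.842 m → arm 0.842 m, τ = 474.8 × 0.842 = 399.8 N·m clockwise.
Lamp: 8.68 × 9.81 = 85.15 N down at 0.555 m → arm 0.555 m, τ = 85.15 × 0.555 = 47.26 N·m clockwise.
Net moment of the loads = 620.1 N·m clockwise.
The upward force F acts at the right end, arm 2.1 m, giving F × 2.1 counterclockwise.
Setting net torque to zero: F × 2.1 = 620.1 → F = 620.1 / 2.1 = 295 N.

F ≈ 295 N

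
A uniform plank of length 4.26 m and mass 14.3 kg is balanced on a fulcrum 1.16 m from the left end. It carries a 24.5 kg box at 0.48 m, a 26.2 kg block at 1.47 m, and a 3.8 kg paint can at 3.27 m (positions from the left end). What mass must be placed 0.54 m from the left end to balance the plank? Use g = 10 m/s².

About the fulcrum (at 1.16 m from the left end):
Beam weight: 14.3 × 10 = 143 N down at 2.13 m → arm 0.97 m, τ = 143 × 0.97 = 138.7 N·m clockwise.
Box: 24.5 × 10 = 245 N down at 0.48 m → arm 0.68 m, τ = 245 × 0.68 = 166.6 N·m counterclockwise.
Block: 26.2 × 10 = 262 N down at 1.47 m → arm 0.31 m, τ = 262 × 0.31 = 81.22 N·m clockwise.
Paint can: 3.8 × 10 = 38 N down at 3.27 m → arm 2.11 m, τ = 38 × 2.11 = 80.18 N·m clockwise.
Net moment of known loads = 133.5 N·m clockwise.
An unknown mass m at 0.54 m has arm 0.62 m; its moment is m·g·0.62 counterclockwise.
For rotational equilibrium, m × 10 × 0.62 = 133.5, so m = 133.5 / (10 × 0.62) = 21.5 kg.

m ≈ 21.5 kg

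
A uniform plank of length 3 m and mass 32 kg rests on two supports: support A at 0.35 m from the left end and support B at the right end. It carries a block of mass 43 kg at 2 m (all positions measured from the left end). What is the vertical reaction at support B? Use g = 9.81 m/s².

R_B ≈ 399 N

Sum moments about support A (its reaction then has zero moment arm).
Beam weight: 32 × 9.81 = 313.9 N down at 1.5 m → arm 1.15 m, τ = 313.9 × 1.15 = 361 N·m clockwise.
Block: 43 × 9.81 = 421.8 N down at 2 m → arm 1.65 m, τ = 421.8 × 1.65 = 696 N·m clockwise.
Net load moment about support A = 1057 N·m clockwise.
Reaction R at support B is upward at 3 m, arm 2.65 m → moment R × 2.65 counterclockwise.
Setting net torque to zero: R × 2.65 = 1057 → R = 399 N.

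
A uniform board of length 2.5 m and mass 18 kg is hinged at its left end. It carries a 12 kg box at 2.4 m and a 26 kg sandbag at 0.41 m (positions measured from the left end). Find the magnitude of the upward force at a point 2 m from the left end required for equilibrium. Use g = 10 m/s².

Choose the left end as the axis so the unknown pivot reaction has zero arm there.
Beam weight: 18 × 10 = 180 N down at 1.25 m → arm 1.25 m, τ = 180 × 1.25 = 225 N·m clockwise.
Box: 12 × 10 = 120 N down at 2.4 m → arm 2.4 m, τ = 120 × 2.4 = 288 N·m clockwise.
Sandbag: 26 × 10 = 260 N down at 0.41 m → arm 0.41 m, τ = 260 × 0.41 = 106.6 N·m clockwise.
Net moment of the loads = 619.6 N·m clockwise.
The upward force F acts at a point 2 m from the left end, arm 2 m, giving F × 2 counterclockwise.
Στ = 0 ⇒ F × 2 = 619.6 ⇒ F = 619.6 / 2 = 310 N.

F ≈ 310 N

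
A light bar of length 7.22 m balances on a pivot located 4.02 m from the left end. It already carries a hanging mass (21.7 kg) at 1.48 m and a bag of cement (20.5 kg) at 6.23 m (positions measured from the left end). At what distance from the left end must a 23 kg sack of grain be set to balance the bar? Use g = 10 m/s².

Taking torques about the pivot (at 4.02 m from the left end):
Hanging mass: 21.7 × 10 = 217 N down at 1.48 m → arm 2.54 m, τ = 217 × 2.54 = 551.2 N·m counterclockwise.
Bag of cement: 20.5 × 10 = 205 N down at 6.23 m → arm 2.21 m, τ = 205 × 2.21 = 453.1 N·m clockwise.
Net moment of existing loads = 98.1 N·m counterclockwise.
The sack of grain weighs 23 × 10 = 230 N and must supply an equal clockwise moment, so its lever arm about the pivot is 98.1 / 230 = 0.427 m.
That puts it at 4.02 + 0.427 = 4.45 m from the left end.

x ≈ 4.45 m from the left end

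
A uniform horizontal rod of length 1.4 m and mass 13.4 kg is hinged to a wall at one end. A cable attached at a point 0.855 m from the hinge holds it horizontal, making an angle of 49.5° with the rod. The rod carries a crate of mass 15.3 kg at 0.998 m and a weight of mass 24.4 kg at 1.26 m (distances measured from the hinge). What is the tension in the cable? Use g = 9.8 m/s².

T ≈ 835 N

Sum moments about the hinge (the unknown hinge reaction has zero arm there).
Beam weight: 13.4 × 9.8 = 131.3 N down at 0.7 m → arm 0.7 m, τ = 131.3 × 0.7 = 91.91 N·m clockwise.
Crate: 15.3 × 9.8 = 149.9 N down at 0.998 m → arm 0.998 m, τ = 149.9 × 0.998 = 149.6 N·m clockwise.
Weight: 24.4 × 9.8 = 239.1 N down at 1.26 m → arm 1.26 m, τ = 239.1 × 1.26 = 301.3 N·m clockwise.
Total clockwise load moment = 542.8 N·m.
The cable tension T acts at 0.855 m; only its component perpendicular to the rod, T sinθ, produces torque. sin 49.5° = 0.7604.
For rotational equilibrium, T × 0.855 × 0.7604 = 542.8, so T = 542.8 / 0.6501 = 835 N.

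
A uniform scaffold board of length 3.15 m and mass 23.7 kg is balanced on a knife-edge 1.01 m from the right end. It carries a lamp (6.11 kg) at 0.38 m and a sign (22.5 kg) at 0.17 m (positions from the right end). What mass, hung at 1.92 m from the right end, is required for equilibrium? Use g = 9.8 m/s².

m ≈ 10.3 kg

About the knife-edge (at 1.01 m from the right end):
Beam weight: 23.7 × 9.8 = 232.3 N down at 1.575 m → arm 0.565 m, τ = 232.3 × 0.565 = 131.2 N·m counterclockwise.
Lamp: 6.11 × 9.8 = 59.88 N down at 0.38 m → arm 0.63 m, τ = 59.88 × 0.63 = 37.72 N·m clockwise.
Sign: 22.5 × 9.8 = 220.5 N down at 0.17 m → arm 0.84 m, τ = 220.5 × 0.84 = 185.2 N·m clockwise.
Net moment of known loads = 91.72 N·m clockwise.
An unknown mass m at 1.92 m has arm 0.91 m; its moment is m·g·0.91 counterclockwise.
Balancing moments: m × 9.8 × 0.91 = 91.72, giving m = 91.72 / (9.8 × 0.91) = 10.3 kg.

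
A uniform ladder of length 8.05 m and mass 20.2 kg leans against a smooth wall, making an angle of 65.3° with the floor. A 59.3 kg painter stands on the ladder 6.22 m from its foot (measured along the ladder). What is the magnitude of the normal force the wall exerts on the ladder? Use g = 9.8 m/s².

N_wall ≈ 252 N

Choose the foot of the ladder as the axis so the floor normal and friction both act there and drop out.
Ladder weight 20.2×9.8 = 198 N acts at 4.025 m along the ladder; its horizontal arm is 4.025·cos65.3° = 1.682 m → τ = 333 N·m clockwise.
Painter: 59.3×9.8 = 581.1 N at 6.22 m → arm 2.599 m → τ = 1510 N·m clockwise.
Wall normal N acts horizontally at the top; its moment arm is the height L sinθ = 8.05·sin65.3° = 7.313 m, counterclockwise.
For rotational equilibrium, N × 7.313 = 1843, so N = 252 N.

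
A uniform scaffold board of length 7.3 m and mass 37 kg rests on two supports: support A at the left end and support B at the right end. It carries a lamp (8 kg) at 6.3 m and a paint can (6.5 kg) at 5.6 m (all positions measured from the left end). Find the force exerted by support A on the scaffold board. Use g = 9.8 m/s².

Taking torques about support B:
Beam weight: 37 × 9.8 = 362.6 N down at 3.65 m → arm 3.65 m, τ = 362.6 × 3.65 = 1323 N·m counterclockwise.
Lamp: 8 × 9.8 = 78.4 N down at 6.3 m → arm 1 m, τ = 78.4 × 1 = 78.4 N·m counterclockwise.
Paint can: 6.5 × 9.8 = 63.7 N down at 5.6 m → arm 1.7 m, τ = 63.7 × 1.7 = 108.3 N·m counterclockwise.
Net load moment about support B = 1510 N·m counterclockwise.
Reaction R at support A is upward at 0 m, arm 7.3 m → moment R × 7.3 clockwise.
Setting net torque to zero: R × 7.3 = 1510 → R = 207 N.

R_A ≈ 207 N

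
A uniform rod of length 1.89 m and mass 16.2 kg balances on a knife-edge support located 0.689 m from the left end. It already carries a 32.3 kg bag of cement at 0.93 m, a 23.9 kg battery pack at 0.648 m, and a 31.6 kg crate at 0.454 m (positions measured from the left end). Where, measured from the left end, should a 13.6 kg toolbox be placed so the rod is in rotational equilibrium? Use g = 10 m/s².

x ≈ 0.43 m from the left end

Choose the knife-edge support (at 0.689 m from the left end) as the axis so the support reaction has zero arm there.
Beam weight: 16.2 × 10 = 162 N down at 0.945 m → arm 0.256 m, τ = 162 × 0.256 = 41.47 N·m clockwise.
Bag of cement: 32.3 × 10 = 323 N down at 0.93 m → arm 0.241 m, τ = 323 × 0.241 = 77.84 N·m clockwise.
Battery pack: 23.9 × 10 = 239 N down at 0.648 m → arm 0.041 m, τ = 239 × 0.041 = 9.799 N·m counterclockwise.
Crate: 31.6 × 10 = 316 N down at 0.454 m → arm 0.235 m, τ = 316 × 0.235 = 74.26 N·m counterclockwise.
Net moment of existing loads = 35.25 N·m clockwise.
The toolbox weighs 13.6 × 10 = 136 N and must supply an equal counterclockwise moment, so its lever arm about the knife-edge support is 35.25 / 136 = 0.259 m.
That puts it at 0.689 − 0.259 = 0.43 m from the left end.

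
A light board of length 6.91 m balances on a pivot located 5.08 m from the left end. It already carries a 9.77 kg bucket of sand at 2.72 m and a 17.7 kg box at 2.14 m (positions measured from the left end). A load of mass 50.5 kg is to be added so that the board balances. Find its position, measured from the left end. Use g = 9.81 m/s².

About the pivot (at 5.08 m from the left end):
Bucket of sand: 9.77 × 9.81 = 95.84 N down at 2.72 m → arm 2.36 m, τ = 95.84 × 2.36 = 226.2 N·m counterclockwise.
Box: 17.7 × 9.81 = 173.6 N down at 2.14 m → arm 2.94 m, τ = 173.6 × 2.94 = 510.4 N·m counterclockwise.
Net moment of existing loads = 736.6 N·m counterclockwise.
The load weighs 50.5 × 9.81 = 495.4 N and must supply an equal clockwise moment, so its lever arm about the pivot is 736.6 / 495.4 = 1.49 m.
That puts it at 5.08 + 1.49 = 6.57 m from the left end.

x ≈ 6.57 m from the left end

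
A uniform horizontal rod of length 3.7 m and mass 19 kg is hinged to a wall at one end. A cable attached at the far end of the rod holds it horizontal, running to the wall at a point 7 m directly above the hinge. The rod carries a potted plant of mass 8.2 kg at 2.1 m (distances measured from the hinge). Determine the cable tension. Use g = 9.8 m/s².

Take moments about the hinge.
Beam weight: 19 × 9.8 = 186.2 N down at 1.85 m → arm 1.85 m, τ = 186.2 × 1.85 = 344.5 N·m clockwise.
Potted plant: 8.2 × 9.8 = 80.36 N down at 2.1 m → arm 2.1 m, τ = 80.36 × 2.1 = 168.8 N·m clockwise.
Total clockwise load moment = 513.3 N·m.
The cable tension T acts at 3.7 m; only its component perpendicular to the rod, T sinθ, produces torque. sinθ = h/√(h²+d²) = 7/√(7²+3.7²) = 0.8841.
For rotational equilibrium, T × 3.7 × 0.8841 = 513.3, so T = 513.3 / 3.271 = 157 N.

T ≈ 157 N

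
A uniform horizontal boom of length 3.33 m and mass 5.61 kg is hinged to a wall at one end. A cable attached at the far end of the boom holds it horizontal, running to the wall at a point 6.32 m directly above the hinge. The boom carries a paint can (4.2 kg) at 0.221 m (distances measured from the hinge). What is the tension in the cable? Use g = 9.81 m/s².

Take moments about the hinge.
Beam weight: 5.61 × 9.81 = 55.03 N down at 1.665 m → arm 1.665 m, τ = 55.03 × 1.665 = 91.62 N·m clockwise.
Paint can: 4.2 × 9.81 = 41.2 N down at 0.221 m → arm 0.221 m, τ = 41.2 × 0.221 = 9.105 N·m clockwise.
Total clockwise load moment = 100.7 N·m.
The cable tension T acts at 3.33 m; only its component perpendicular to the boom, T sinθ, produces torque. sinθ = h/√(h²+d²) = 6.32/√(6.32²+3.33²) = 0.8847.
Setting net torque to zero: T × 3.33 × 0.8847 = 100.7 → T = 100.7 / 2.946 = 34.2 N.

T ≈ 34.2 N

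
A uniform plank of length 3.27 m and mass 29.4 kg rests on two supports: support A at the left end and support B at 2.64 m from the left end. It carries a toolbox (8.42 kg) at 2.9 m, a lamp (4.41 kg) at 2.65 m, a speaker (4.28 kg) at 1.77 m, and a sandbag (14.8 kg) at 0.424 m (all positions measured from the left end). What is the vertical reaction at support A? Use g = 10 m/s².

R_A ≈ 242 N

About support B:
Beam weight: 29.4 × 10 = 294 N down at 1.635 m → arm 1.005 m, τ = 294 × 1.005 = 295.5 N·m counterclockwise.
Toolbox: 8.42 × 10 = 84.2 N down at 2.9 m → arm 0.26 m, τ = 84.2 × 0.26 = 21.89 N·m clockwise.
Lamp: 4.41 × 10 = 44.1 N down at 2.65 m → arm 0.01 m, τ = 44.1 × 0.01 = 0.441 N·m clockwise.
Speaker: 4.28 × 10 = 42.8 N down at 1.77 m → arm 0.87 m, τ = 42.8 × 0.87 = 37.24 N·m counterclockwise.
Sandbag: 14.8 × 10 = 148 N down at 0.424 m → arm 2.216 m, τ = 148 × 2.216 = 328 N·m counterclockwise.
Net load moment about support B = 638.4 N·m counterclockwise.
Reaction R at support A is upward at 0 m, arm 2.64 m → moment R × 2.64 clockwise.
Στ = 0 ⇒ R × 2.64 = 638.4 ⇒ R = 242 N.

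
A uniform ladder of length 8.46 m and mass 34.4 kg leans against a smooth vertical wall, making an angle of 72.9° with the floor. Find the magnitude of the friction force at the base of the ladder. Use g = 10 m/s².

f ≈ 52.9 N

Taking torques about the foot of the ladder:
Ladder weight 34.4×10 = 344 N acts at 4.23 m along the ladder; its horizontal arm is 4.23·cos72.9° = 1.244 m → τ = 427.9 N·m clockwise.
Wall normal N acts horizontally at the top; its moment arm is the height L sinθ = 8.46·sin72.9° = 8.086 m, counterclockwise.
Balancing moments: N × 8.086 = 427.9, giving N = 52.9 N.
ΣFx = 0: friction at the foot balances the wall's push, so f = N_wall = 52.9 N.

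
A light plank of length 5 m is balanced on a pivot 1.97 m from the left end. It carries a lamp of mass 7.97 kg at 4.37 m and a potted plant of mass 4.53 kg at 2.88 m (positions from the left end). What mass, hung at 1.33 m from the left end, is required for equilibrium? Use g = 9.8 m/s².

m ≈ 36.3 kg

About the pivot (at 1.97 m from the left end):
Lamp: 7.97 × 9.8 = 78.11 N down at 4.37 m → arm 2.4 m, τ = 78.11 × 2.4 = 187.5 N·m clockwise.
Potted plant: 4.53 × 9.8 = 44.39 N down at 2.88 m → arm 0.91 m, τ = 44.39 × 0.91 = 40.39 N·m clockwise.
Net moment of known loads = 227.9 N·m clockwise.
An unknown mass m at 1.33 m has arm 0.64 m; its moment is m·g·0.64 counterclockwise.
Setting net torque to zero: m × 9.8 × 0.64 = 227.9 → m = 227.9 / (9.8 × 0.64) = 36.3 kg.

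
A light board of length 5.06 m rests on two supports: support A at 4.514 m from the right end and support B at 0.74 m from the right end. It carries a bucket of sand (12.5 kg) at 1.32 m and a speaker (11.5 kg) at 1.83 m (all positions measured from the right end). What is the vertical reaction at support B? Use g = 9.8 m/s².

R_B ≈ 184 N

About support A:
Bucket of sand: 12.5 × 9.8 = 122.5 N down at 1.32 m → arm 3.194 m, τ = 122.5 × 3.194 = 391.3 N·m clockwise.
Speaker: 11.5 × 9.8 = 112.7 N down at 1.83 m → arm 2.684 m, τ = 112.7 × 2.684 = 302.5 N·m clockwise.
Net load moment about support A = 693.8 N·m clockwise.
Reaction R at support B is upward at 0.74 m, arm 3.774 m → moment R × 3.774 counterclockwise.
Στ = 0 ⇒ R × 3.774 = 693.8 ⇒ R = 184 N.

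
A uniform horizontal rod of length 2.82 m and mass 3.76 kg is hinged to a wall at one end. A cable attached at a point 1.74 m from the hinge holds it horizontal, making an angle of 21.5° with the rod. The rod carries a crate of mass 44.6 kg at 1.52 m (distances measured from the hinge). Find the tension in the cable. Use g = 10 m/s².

T ≈ 1150 N

Take moments about the hinge.
Beam weight: 3.76 × 10 = 37.6 N down at 1.41 m → arm 1.41 m, τ = 37.6 × 1.41 = 53.02 N·m clockwise.
Crate: 44.6 × 10 = 446 N down at 1.52 m → arm 1.52 m, τ = 446 × 1.52 = 677.9 N·m clockwise.
Total clockwise load moment = 730.9 N·m.
The cable tension T acts at 1.74 m; only its component perpendicular to the rod, T sinθ, produces torque. sin 21.5° = 0.3665.
Στ = 0 ⇒ T × 1.74 × 0.3665 = 730.9 ⇒ T = 730.9 / 0.6377 = 1150 N.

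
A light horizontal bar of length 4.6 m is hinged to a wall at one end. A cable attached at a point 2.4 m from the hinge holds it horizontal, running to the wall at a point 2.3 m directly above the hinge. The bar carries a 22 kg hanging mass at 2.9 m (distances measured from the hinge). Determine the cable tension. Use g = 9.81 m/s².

About the hinge:
Hanging mass: 22 × 9.81 = 215.8 N down at 2.9 m → arm 2.9 m, τ = 215.8 × 2.9 = 625.8 N·m clockwise.
Total clockwise load moment = 625.8 N·m.
The cable tension T acts at 2.4 m; only its component perpendicular to the bar, T sinθ, produces torque. sinθ = h/√(h²+d²) = 2.3/√(2.3²+2.4²) = 0.6919.
Balancing moments: T × 2.4 × 0.6919 = 625.8, giving T = 625.8 / 1.661 = 377 N.

T ≈ 377 N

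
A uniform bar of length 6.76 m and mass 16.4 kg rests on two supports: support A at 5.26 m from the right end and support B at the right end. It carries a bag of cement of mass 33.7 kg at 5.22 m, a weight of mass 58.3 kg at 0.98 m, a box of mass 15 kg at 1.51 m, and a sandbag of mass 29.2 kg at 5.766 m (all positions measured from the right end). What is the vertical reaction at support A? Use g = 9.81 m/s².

About support B:
Beam weight: 16.4 × 9.81 = 160.9 N down at 3.38 m → arm 3.38 m, τ = 160.9 × 3.38 = 543.8 N·m counterclockwise.
Bag of cement: 33.7 × 9.81 = 330.6 N down at 5.22 m → arm 5.22 m, τ = 330.6 × 5.22 = 1726 N·m counterclockwise.
Weight: 58.3 × 9.81 = 571.9 N down at 0.98 m → arm 0.98 m, τ = 571.9 × 0.98 = 560.5 N·m counterclockwise.
Box: 15 × 9.81 = 147.2 N down at 1.51 m → arm 1.51 m, τ = 147.2 × 1.51 = 222.3 N·m counterclockwise.
Sandbag: 29.2 × 9.81 = 286.5 N down at 5.766 m → arm 5.766 m, τ = 286.5 × 5.766 = 1652 N·m counterclockwise.
Net load moment about support B = 4705 N·m counterclockwise.
Reaction R at support A is upward at 5.26 m, arm 5.26 m → moment R × 5.26 clockwise.
For rotational equilibrium, R × 5.26 = 4705, so R = 894 N.

R_A ≈ 894 N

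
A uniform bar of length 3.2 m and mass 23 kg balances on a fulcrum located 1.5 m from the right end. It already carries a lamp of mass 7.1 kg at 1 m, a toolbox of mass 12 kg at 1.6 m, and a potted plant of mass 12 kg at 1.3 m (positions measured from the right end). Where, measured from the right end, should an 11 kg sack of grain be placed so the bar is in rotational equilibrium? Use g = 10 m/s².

Choose the fulcrum (at 1.5 m from the right end) as the axis so the support reaction has zero arm there.
Beam weight: 23 × 10 = 230 N down at 1.6 m → arm 0.1 m, τ = 230 × 0.1 = 23 N·m counterclockwise.
Lamp: 7.1 × 10 = 71 N down at 1 m → arm 0.5 m, τ = 71 × 0.5 = 35.5 N·m clockwise.
Toolbox: 12 × 10 = 120 N down at 1.6 m → arm 0.1 m, τ = 120 × 0.1 = 12 N·m counterclockwise.
Potted plant: 12 × 10 = 120 N down at 1.3 m → arm 0.2 m, τ = 120 × 0.2 = 24 N·m clockwise.
Net moment of existing loads = 24.5 N·m clockwise.
The sack of grain weighs 11 × 10 = 110 N and must supply an equal counterclockwise moment, so its lever arm about the fulcrum is 24.5 / 110 = 0.223 m.
That puts it at 1.5 + 0.223 = 1.72 m from the right end.

x ≈ 1.72 m from the right end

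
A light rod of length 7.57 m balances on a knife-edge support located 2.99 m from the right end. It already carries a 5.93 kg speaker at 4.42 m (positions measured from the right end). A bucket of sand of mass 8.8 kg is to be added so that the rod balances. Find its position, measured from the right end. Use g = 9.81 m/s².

About the knife-edge support (at 2.99 m from the right end):
Speaker: 5.93 × 9.81 = 58.17 N down at 4.42 m → arm 1.43 m, τ = 58.17 × 1.43 = 83.18 N·m counterclockwise.
Net moment of existing loads = 83.18 N·m counterclockwise.
The bucket of sand weighs 8.8 × 9.81 = 86.33 N and must supply an equal clockwise moment, so its lever arm about the knife-edge support is 83.18 / 86.33 = 0.964 m.
That puts it at 2.99 − 0.964 = 2.03 m from the right end.

x ≈ 2.03 m from the right end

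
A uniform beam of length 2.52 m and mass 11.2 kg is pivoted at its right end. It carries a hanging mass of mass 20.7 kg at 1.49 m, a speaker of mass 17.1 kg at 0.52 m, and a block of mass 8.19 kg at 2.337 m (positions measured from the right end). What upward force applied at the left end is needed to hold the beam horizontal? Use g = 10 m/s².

F ≈ 290 N

Sum moments about the right end (the unknown pivot reaction has zero arm there).
Beam weight: 11.2 × 10 = 112 N down at 1.26 m → arm 1.26 m, τ = 112 × 1.26 = 141.1 N·m counterclockwise.
Hanging mass: 20.7 × 10 = 207 N down at 1.49 m → arm 1.49 m, τ = 207 × 1.49 = 308.4 N·m counterclockwise.
Speaker: 17.1 × 10 = 171 N down at 0.52 m → arm 0.52 m, τ = 171 × 0.52 = 88.92 N·m counterclockwise.
Block: 8.19 × 10 = 81.9 N down at 2.337 m → arm 2.337 m, τ = 81.9 × 2.337 = 191.4 N·m counterclockwise.
Net moment of the loads = 729.8 N·m counterclockwise.
The upward force F acts at the left end, arm 2.52 m, giving F × 2.52 clockwise.
Setting net torque to zero: F × 2.52 = 729.8 → F = 729.8 / 2.52 = 290 N.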